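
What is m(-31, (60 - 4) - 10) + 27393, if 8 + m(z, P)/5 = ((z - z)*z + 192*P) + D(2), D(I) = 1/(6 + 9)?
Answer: 214540/3 ≈ 71513.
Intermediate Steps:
D(I) = 1/15
m(z, P) = -119/3 + 960*P (m(z, P) = -40 + 5*(((z - z)*z + 192*P) + 1/15) = -40 + 5*((0*z + 192*P) + 1/15) = -40 + 5*((0 + 192*P) + 1/15) = -40 + 5*(192*P + 1/15) = -40 + 5*(1/15 + 192*P) = -40 + (1/3 + 960*P) = -119/3 + 960*P)
m(-31, (60 - 4) - 10) + 27393 = (-119/3 + 960*((60 - 4) - 10)) + 27393 = (-119/3 + 960*(56 - 10)) + 27393 = (-119/3 + 960*46) + 27393 = (-119/3 + 44160) + 27393 = 132361/3 + 27393 = 214540/3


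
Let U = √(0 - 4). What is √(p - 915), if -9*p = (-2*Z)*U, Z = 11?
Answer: √(-8235 + 44*I)/3 ≈ 0.080811 + 30.249*I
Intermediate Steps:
U = 2*I (U = √(-4) = 2*I ≈ 2.0*I)
p = 44*I/9 (p = -(-2*11)*2*I/9 = -(-22)*2*I/9 = -(-44)*I/9 = 44*I/9 ≈ 4.8889*I)
√(p - 915) = √(44*I/9 - 915) = √(-915 + 44*I/9)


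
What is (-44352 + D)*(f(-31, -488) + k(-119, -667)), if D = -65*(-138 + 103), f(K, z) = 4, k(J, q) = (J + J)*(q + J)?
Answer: -7871428544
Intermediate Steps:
k(J, q) = 2*J*(J + q) (k(J, q) = (2*J)*(J + q) = 2*J*(J + q))
D = 2275 (D = -65*(-35) = 2275)
(-44352 + D)*(f(-31, -488) + k(-119, -667)) = (-44352 + 2275)*(4 + 2*(-119)*(-119 - 667)) = -42077*(4 + 2*(-119)*(-786)) = -42077*(4 + 187068) = -42077*187072 = -7871428544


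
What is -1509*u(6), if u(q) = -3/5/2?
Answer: 4527/10 ≈ 452.70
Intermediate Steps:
u(q) = -3/10 (u(q) = -3*⅕*(½) = -⅗*½ = -3/10)
-1509*u(6) = -1509*(-3/10) = 4527/10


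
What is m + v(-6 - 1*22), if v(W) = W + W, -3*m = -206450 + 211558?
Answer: -5276/3 ≈ -1758.7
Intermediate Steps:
m = -5108/3 (m = -(-206450 + 211558)/3 = -⅓*5108 = -5108/3 ≈ -1702.7)
v(W) = 2*W
m + v(-6 - 1*22) = -5108/3 + 2*(-6 - 1*22) = -5108/3 + 2*(-6 - 22) = -5108/3 + 2*(-28) = -5108/3 - 56 = -5276/3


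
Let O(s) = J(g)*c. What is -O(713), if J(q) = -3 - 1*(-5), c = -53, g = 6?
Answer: 106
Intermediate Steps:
J(q) = 2 (J(q) = -3 + 5 = 2)
O(s) = -106 (O(s) = 2*(-53) = -106)
-O(713) = -1*(-106) = 106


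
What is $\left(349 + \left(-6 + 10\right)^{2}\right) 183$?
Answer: $66795$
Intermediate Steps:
$\left(349 + \left(-6 + 10\right)^{2}\right) 183 = \left(349 + 4^{2}\right) 183 = \left(349 + 16\right) 183 = 365 \cdot 183 = 66795$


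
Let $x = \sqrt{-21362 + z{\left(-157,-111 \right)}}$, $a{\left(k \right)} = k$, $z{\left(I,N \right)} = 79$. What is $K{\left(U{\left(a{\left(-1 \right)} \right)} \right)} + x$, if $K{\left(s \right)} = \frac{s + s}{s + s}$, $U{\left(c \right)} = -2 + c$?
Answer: $1 + i \sqrt{21283} \approx 1.0 + 145.89 i$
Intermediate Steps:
$x = i \sqrt{21283}$ ($x = \sqrt{-21362 + 79} = \sqrt{-21283} = i \sqrt{21283} \approx 145.89 i$)
$K{\left(s \right)} = 1$ ($K{\left(s \right)} = \frac{2 s}{2 s} = 2 s \frac{1}{2 s} = 1$)
$K{\left(U{\left(a{\left(-1 \right)} \right)} \right)} + x = 1 + i \sqrt{21283}$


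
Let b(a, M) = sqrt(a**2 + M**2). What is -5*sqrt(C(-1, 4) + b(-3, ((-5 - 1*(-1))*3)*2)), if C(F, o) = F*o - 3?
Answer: -5*sqrt(-7 + 3*sqrt(65)) ≈ -20.728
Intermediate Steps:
b(a, M) = sqrt(M**2 + a**2)
C(F, o) = -3 + F*o
-5*sqrt(C(-1, 4) + b(-3, ((-5 - 1*(-1))*3)*2)) = -5*sqrt((-3 - 1*4) + sqrt((((-5 - 1*(-1))*3)*2)**2 + (-3)**2)) = -5*sqrt((-3 - 4) + sqrt((((-5 + 1)*3)*2)**2 + 9)) = -5*sqrt(-7 + sqrt((-4*3*2)**2 + 9)) = -5*sqrt(-7 + sqrt((-12*2)**2 + 9)) = -5*sqrt(-7 + sqrt((-24)**2 + 9)) = -5*sqrt(-7 + sqrt(576 + 9)) = -5*sqrt(-7 + sqrt(585)) = -5*sqrt(-7 + 3*sqrt(65))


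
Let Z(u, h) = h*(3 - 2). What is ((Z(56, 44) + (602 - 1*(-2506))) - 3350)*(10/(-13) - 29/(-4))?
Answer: -33363/26 ≈ -1283.2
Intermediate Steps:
Z(u, h) = h (Z(u, h) = h*1 = h)
((Z(56, 44) + (602 - 1*(-2506))) - 3350)*(10/(-13) - 29/(-4)) = ((44 + (602 - 1*(-2506))) - 3350)*(10/(-13) - 29/(-4)) = ((44 + (602 + 2506)) - 3350)*(10*(-1/13) - 29*(-¼)) = ((44 + 3108) - 3350)*(-10/13 + 29/4) = (3152 - 3350)*(337/52) = -198*337/52 = -33363/26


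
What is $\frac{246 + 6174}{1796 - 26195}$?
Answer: $- \frac{2140}{8133} \approx -0.26313$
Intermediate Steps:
$\frac{246 + 6174}{1796 - 26195} = \frac{6420}{-24399} = 6420 \left(- \frac{1}{24399}\right) = - \frac{2140}{8133}$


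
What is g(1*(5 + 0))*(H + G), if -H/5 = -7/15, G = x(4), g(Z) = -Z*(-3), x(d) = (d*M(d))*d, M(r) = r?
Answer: 995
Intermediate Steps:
x(d) = d**3 (x(d) = (d*d)*d = d**2*d = d**3)
g(Z) = 3*Z
G = 64 (G = 4**3 = 64)
H = 7/3 (H = -(-35)/15 = -5*(-7/15) = 7/3 ≈ 2.3333)
g(1*(5 + 0))*(H + G) = (3*(1*(5 + 0)))*(7/3 + 64) = (3*(1*5))*(199/3) = (3*5)*(199/3) = 15*(199/3) = 995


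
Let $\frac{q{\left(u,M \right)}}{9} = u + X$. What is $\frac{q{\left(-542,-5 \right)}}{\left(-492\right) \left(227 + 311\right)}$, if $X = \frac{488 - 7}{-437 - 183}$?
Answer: $\frac{1009563}{54703840} \approx 0.018455$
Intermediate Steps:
$X = - \frac{481}{620}$ ($X = \frac{481}{-620} = 481 \left(- \frac{1}{620}\right) = - \frac{481}{620} \approx -0.77581$)
$q{\left(u,M \right)} = - \frac{4329}{620} + 9 u$ ($q{\left(u,M \right)} = 9 \left(u - \frac{481}{620}\right) = 9 \left(- \frac{481}{620} + u\right) = - \frac{4329}{620} + 9 u$)
$\frac{q{\left(-542,-5 \right)}}{\left(-492\right) \left(227 + 311\right)} = \frac{- \frac{4329}{620} + 9 \left(-542\right)}{\left(-492\right) \left(227 + 311\right)} = \frac{- \frac{4329}{620} - 4878}{\left(-492\right) 538} = - \frac{3028689}{620 \left(-264696\right)} = \left(- \frac{3028689}{620}\right) \left(- \frac{1}{264696}\right) = \frac{1009563}{54703840}$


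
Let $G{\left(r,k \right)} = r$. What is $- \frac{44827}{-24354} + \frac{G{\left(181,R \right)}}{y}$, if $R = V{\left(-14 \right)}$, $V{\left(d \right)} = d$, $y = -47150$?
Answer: $\frac{12860884}{7001775} \approx 1.8368$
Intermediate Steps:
$R = -14$
$- \frac{44827}{-24354} + \frac{G{\left(181,R \right)}}{y} = - \frac{44827}{-24354} + \frac{181}{-47150} = \left(-44827\right) \left(- \frac{1}{24354}\right) + 181 \left(- \frac{1}{47150}\right) = \frac{44827}{24354} - \frac{181}{47150} = \frac{12860884}{7001775}$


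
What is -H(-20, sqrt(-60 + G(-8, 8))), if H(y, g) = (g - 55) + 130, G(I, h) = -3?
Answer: -75 - 3*I*sqrt(7) ≈ -75.0 - 7.9373*I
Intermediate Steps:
H(y, g) = 75 + g (H(y, g) = (-55 + g) + 130 = 75 + g)
-H(-20, sqrt(-60 + G(-8, 8))) = -(75 + sqrt(-60 - 3)) = -(75 + sqrt(-63)) = -(75 + 3*I*sqrt(7)) = -75 - 3*I*sqrt(7)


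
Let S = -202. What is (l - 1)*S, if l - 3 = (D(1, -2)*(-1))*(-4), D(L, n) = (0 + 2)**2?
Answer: -3636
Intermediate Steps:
D(L, n) = 4 (D(L, n) = 2**2 = 4)
l = 19 (l = 3 + (4*(-1))*(-4) = 3 - 4*(-4) = 3 + 16 = 19)
(l - 1)*S = (19 - 1)*(-202) = 18*(-202) = -3636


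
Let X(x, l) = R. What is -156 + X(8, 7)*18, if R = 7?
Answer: -30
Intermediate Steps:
X(x, l) = 7
-156 + X(8, 7)*18 = -156 + 7*18 = -156 + 126 = -30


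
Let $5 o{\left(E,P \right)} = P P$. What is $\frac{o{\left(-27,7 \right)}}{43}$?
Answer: $\frac{49}{215} \approx 0.22791$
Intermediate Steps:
$o{\left(E,P \right)} = \frac{P^{2}}{5}$ ($o{\left(E,P \right)} = \frac{P P}{5} = \frac{P^{2}}{5}$)
$\frac{o{\left(-27,7 \right)}}{43} = \frac{\frac{1}{5} \cdot 7^{2}}{43} = \frac{1}{5} \cdot 49 \cdot \frac{1}{43} = \frac{49}{5} \cdot \frac{1}{43} = \frac{49}{215}$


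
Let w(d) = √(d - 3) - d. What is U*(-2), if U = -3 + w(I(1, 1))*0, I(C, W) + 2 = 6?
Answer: 6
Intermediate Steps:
I(C, W) = 4 (I(C, W) = -2 + 6 = 4)
w(d) = √(-3 + d) - d
U = -3 (U = -3 + (√(-3 + 4) - 1*4)*0 = -3 + (√1 - 4)*0 = -3 + (1 - 4)*0 = -3 - 3*0 = -3 + 0 = -3)
U*(-2) = -3*(-2) = 6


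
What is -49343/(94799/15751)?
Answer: -777201593/94799 ≈ -8198.4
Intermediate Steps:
-49343/(94799/15751) = -49343/(94799*(1/15751)) = -49343/94799/15751 = -49343*15751/94799 = -777201593/94799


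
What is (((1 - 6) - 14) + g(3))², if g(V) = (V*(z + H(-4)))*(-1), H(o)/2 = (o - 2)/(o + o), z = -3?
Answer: 841/4 ≈ 210.25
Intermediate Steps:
H(o) = (-2 + o)/o (H(o) = 2*((o - 2)/(o + o)) = 2*((-2 + o)/((2*o))) = 2*((-2 + o)*(1/(2*o))) = 2*((-2 + o)/(2*o)) = (-2 + o)/o)
g(V) = 3*V/2 (g(V) = (V*(-3 + (-2 - 4)/(-4)))*(-1) = (V*(-3 - ¼*(-6)))*(-1) = (V*(-3 + 3/2))*(-1) = (V*(-3/2))*(-1) = -3*V/2*(-1) = 3*V/2)
(((1 - 6) - 14) + g(3))² = (((1 - 6) - 14) + (3/2)*3)² = ((-5 - 14) + 9/2)² = (-19 + 9/2)² = (-29/2)² = 841/4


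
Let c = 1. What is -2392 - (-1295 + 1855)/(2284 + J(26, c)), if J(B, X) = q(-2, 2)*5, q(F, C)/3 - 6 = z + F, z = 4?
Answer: -1437732/601 ≈ -2392.2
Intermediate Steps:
q(F, C) = 30 + 3*F (q(F, C) = 18 + 3*(4 + F) = 18 + (12 + 3*F) = 30 + 3*F)
J(B, X) = 120 (J(B, X) = (30 + 3*(-2))*5 = (30 - 6)*5 = 24*5 = 120)
-2392 - (-1295 + 1855)/(2284 + J(26, c)) = -2392 - (-1295 + 1855)/(2284 + 120) = -2392 - 560/2404 = -2392 - 1*140/601 = -2392 - 140/601 = -1437732/601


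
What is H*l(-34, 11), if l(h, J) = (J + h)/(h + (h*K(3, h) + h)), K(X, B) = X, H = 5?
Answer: 23/34 ≈ 0.67647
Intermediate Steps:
l(h, J) = (J + h)/(5*h) (l(h, J) = (J + h)/(h + (h*3 + h)) = (J + h)/(h + (3*h + h)) = (J + h)/(h + 4*h) = (J + h)/((5*h)) = (J + h)*(1/(5*h)) = (J + h)/(5*h))
H*l(-34, 11) = 5*((⅕)*(11 - 34)/(-34)) = 5*((⅕)*(-1/34)*(-23)) = 5*(23/170) = 23/34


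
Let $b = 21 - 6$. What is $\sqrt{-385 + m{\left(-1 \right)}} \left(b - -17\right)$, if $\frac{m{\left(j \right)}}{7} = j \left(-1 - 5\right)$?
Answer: $224 i \sqrt{7} \approx 592.65 i$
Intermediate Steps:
$m{\left(j \right)} = - 42 j$ ($m{\left(j \right)} = 7 j \left(-1 - 5\right) = 7 j \left(-6\right) = 7 \left(- 6 j\right) = - 42 j$)
$b = 15$
$\sqrt{-385 + m{\left(-1 \right)}} \left(b - -17\right) = \sqrt{-385 - -42} \left(15 - -17\right) = \sqrt{-385 + 42} \left(15 + 17\right) = \sqrt{-343} \cdot 32 = 7 i \sqrt{7} \cdot 32 = 224 i \sqrt{7}$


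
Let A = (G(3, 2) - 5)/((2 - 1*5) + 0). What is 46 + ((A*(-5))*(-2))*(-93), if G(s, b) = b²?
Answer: -264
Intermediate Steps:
A = ⅓ (A = (2² - 5)/((2 - 1*5) + 0) = (4 - 5)/((2 - 5) + 0) = -1/(-3 + 0) = -1/(-3) = -1*(-⅓) = ⅓ ≈ 0.33333)
46 + ((A*(-5))*(-2))*(-93) = 46 + (((⅓)*(-5))*(-2))*(-93) = 46 - 5/3*(-2)*(-93) = 46 + (10/3)*(-93) = 46 - 310 = -264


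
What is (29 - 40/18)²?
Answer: 58081/81 ≈ 717.05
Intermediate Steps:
(29 - 40/18)² = (29 - 40*1/18)² = (29 - 20/9)² = (241/9)² = 58081/81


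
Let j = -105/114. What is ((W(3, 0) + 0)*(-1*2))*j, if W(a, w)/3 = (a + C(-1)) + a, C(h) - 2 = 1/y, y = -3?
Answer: 805/19 ≈ 42.368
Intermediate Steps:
C(h) = 5/3 (C(h) = 2 + 1/(-3) = 2 - ⅓ = 5/3)
j = -35/38 (j = -105*1/114 = -35/38 ≈ -0.92105)
W(a, w) = 5 + 6*a (W(a, w) = 3*((a + 5/3) + a) = 3*((5/3 + a) + a) = 3*(5/3 + 2*a) = 5 + 6*a)
((W(3, 0) + 0)*(-1*2))*j = (((5 + 6*3) + 0)*(-1*2))*(-35/38) = (((5 + 18) + 0)*(-2))*(-35/38) = ((23 + 0)*(-2))*(-35/38) = (23*(-2))*(-35/38) = -46*(-35/38) = 805/19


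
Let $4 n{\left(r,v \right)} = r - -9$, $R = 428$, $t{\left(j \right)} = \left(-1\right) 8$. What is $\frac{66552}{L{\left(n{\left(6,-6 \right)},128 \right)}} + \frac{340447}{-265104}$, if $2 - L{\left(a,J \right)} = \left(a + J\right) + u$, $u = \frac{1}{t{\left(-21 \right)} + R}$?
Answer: $- \frac{232146799721}{451472112} \approx -514.2$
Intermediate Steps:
$t{\left(j \right)} = -8$
$u = \frac{1}{420}$ ($u = \frac{1}{-8 + 428} = \frac{1}{420} \approx 0.002381$)
$n{\left(r,v \right)} = \frac{9}{4} + \frac{r}{4}$ ($n{\left(r,v \right)} = \frac{r - -9}{4} = \frac{r + 9}{4} = \frac{9 + r}{4} = \frac{9}{4} + \frac{r}{4}$)
$L{\left(a,J \right)} = \frac{839}{420} - J - a$ ($L{\left(a,J \right)} = 2 - \left(\left(a + J\right) + \frac{1}{420}\right) = 2 - \left(\left(J + a\right) + \frac{1}{420}\right) = 2 - \left(\frac{1}{420} + J + a\right) = \frac{839}{420} - J - a$)
$\frac{66552}{L{\left(n{\left(6,-6 \right)},128 \right)}} + \frac{340447}{-265104} = \frac{66552}{\frac{839}{420} - 128 - \left(\frac{9}{4} + \frac{1}{4} \cdot 6\right)} + \frac{340447}{-265104} = \frac{66552}{\frac{839}{420} - 128 - \left(\frac{9}{4} + \frac{3}{2}\right)} + 340447 \left(- \frac{1}{265104}\right) = \frac{66552}{\frac{839}{420} - 128 - \frac{15}{4}} - \frac{340447}{265104} = \frac{66552}{- \frac{13624}{105}} - \frac{340447}{265104} = 66552 \left(- \frac{105}{13624}\right) - \frac{340447}{265104} = - \frac{873495}{1703} - \frac{340447}{265104} = - \frac{232146799721}{451472112}$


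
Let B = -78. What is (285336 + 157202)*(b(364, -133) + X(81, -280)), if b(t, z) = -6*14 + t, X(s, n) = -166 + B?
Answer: 15931368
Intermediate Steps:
X(s, n) = -244 (X(s, n) = -166 - 78 = -244)
b(t, z) = -84 + t
(285336 + 157202)*(b(364, -133) + X(81, -280)) = (285336 + 157202)*((-84 + 364) - 244) = 442538*(280 - 244) = 442538*36 = 15931368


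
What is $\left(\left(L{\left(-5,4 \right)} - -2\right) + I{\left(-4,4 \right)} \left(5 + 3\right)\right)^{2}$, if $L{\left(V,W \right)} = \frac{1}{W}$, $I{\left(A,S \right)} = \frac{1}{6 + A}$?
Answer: $\frac{625}{16} \approx 39.063$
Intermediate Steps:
$\left(\left(L{\left(-5,4 \right)} - -2\right) + I{\left(-4,4 \right)} \left(5 + 3\right)\right)^{2} = \left(\left(\frac{1}{4} - -2\right) + \frac{5 + 3}{6 - 4}\right)^{2} = \left(\left(\frac{1}{4} + 2\right) + \frac{1}{2} \cdot 8\right)^{2} = \left(\frac{9}{4} + \frac{1}{2} \cdot 8\right)^{2} = \left(\frac{9}{4} + 4\right)^{2} = \left(\frac{25}{4}\right)^{2} = \frac{625}{16}$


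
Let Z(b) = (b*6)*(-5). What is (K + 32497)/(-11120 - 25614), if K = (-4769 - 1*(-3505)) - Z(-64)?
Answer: -29313/36734 ≈ -0.79798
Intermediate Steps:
Z(b) = -30*b (Z(b) = (6*b)*(-5) = -30*b)
K = -3184 (K = (-4769 - 1*(-3505)) - (-30)*(-64) = (-4769 + 3505) - 1*1920 = -1264 - 1920 = -3184)
(K + 32497)/(-11120 - 25614) = (-3184 + 32497)/(-11120 - 25614) = 29313/(-36734) = 29313*(-1/36734) = -29313/36734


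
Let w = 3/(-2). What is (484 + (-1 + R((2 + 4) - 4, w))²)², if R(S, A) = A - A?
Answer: 235225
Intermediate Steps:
w = -3/2 (w = 3*(-½) = -3/2 ≈ -1.5000)
R(S, A) = 0
(484 + (-1 + R((2 + 4) - 4, w))²)² = (484 + (-1 + 0)²)² = (484 + (-1)²)² = (484 + 1)² = 485² = 235225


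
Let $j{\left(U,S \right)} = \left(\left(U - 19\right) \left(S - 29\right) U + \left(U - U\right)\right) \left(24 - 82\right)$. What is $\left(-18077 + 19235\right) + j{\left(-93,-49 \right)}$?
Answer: $47123142$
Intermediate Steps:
$j{\left(U,S \right)} = - 58 U \left(-29 + S\right) \left(-19 + U\right)$ ($j{\left(U,S \right)} = \left(\left(-19 + U\right) \left(-29 + S\right) U + 0\right) \left(-58\right) = \left(\left(-29 + S\right) \left(-19 + U\right) U + 0\right) \left(-58\right) = \left(U \left(-29 + S\right) \left(-19 + U\right) + 0\right) \left(-58\right) = U \left(-29 + S\right) \left(-19 + U\right) \left(-58\right) = - 58 U \left(-29 + S\right) \left(-19 + U\right)$)
$\left(-18077 + 19235\right) + j{\left(-93,-49 \right)} = \left(-18077 + 19235\right) + 58 \left(-93\right) \left(-551 + 19 \left(-49\right) + 29 \left(-93\right) - \left(-49\right) \left(-93\right)\right) = 1158 + 58 \left(-93\right) \left(-551 - 931 - 2697 - 4557\right) = 1158 + 58 \left(-93\right) \left(-8736\right) = 1158 + 47121984 = 47123142$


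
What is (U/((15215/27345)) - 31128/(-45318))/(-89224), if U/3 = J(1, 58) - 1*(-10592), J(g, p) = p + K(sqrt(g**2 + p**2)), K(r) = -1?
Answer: -1319661921163/2050704697496 ≈ -0.64352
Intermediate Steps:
J(g, p) = -1 + p (J(g, p) = p - 1 = -1 + p)
U = 31947 (U = 3*((-1 + 58) - 1*(-10592)) = 3*(57 + 10592) = 3*10649 = 31947)
(U/((15215/27345)) - 31128/(-45318))/(-89224) = (31947/((15215/27345)) - 31128/(-45318))/(-89224) = (31947/((15215*(1/27345))) - 31128*(-1/45318))*(-1/89224) = (31947/(3043/5469) + 5188/7553)*(-1/89224) = (31947*(5469/3043) + 5188/7553)*(-1/89224) = (174718143/3043 + 5188/7553)*(-1/89224) = (1319661921163/22983779)*(-1/89224) = -1319661921163/2050704697496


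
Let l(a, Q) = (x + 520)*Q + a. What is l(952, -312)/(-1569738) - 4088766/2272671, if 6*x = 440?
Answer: -8129726410/4834008171 ≈ -1.6818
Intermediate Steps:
x = 220/3 (x = (1/6)*440 = 220/3 ≈ 73.333)
l(a, Q) = a + 1780*Q/3 (l(a, Q) = (220/3 + 520)*Q + a = 1780*Q/3 + a = a + 1780*Q/3)
l(952, -312)/(-1569738) - 4088766/2272671 = (952 + (1780/3)*(-312))/(-1569738) - 4088766/2272671 = (952 - 185120)*(-1/1569738) - 4088766*1/2272671 = -184168*(-1/1569738) - 33242/18477 = 92084/784869 - 33242/18477 = -8129726410/4834008171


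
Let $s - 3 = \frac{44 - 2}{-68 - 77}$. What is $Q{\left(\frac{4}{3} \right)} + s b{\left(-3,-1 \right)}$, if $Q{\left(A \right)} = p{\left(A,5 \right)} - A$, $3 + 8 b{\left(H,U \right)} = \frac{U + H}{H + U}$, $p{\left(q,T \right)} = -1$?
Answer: $- \frac{5239}{1740} \approx -3.0109$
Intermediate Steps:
$b{\left(H,U \right)} = - \frac{1}{4}$ ($b{\left(H,U \right)} = - \frac{3}{8} + \frac{\left(U + H\right) \frac{1}{H + U}}{8} = - \frac{3}{8} + \frac{\left(H + U\right) \frac{1}{H + U}}{8} = - \frac{3}{8} + \frac{1}{8} \cdot 1 = - \frac{3}{8} + \frac{1}{8} = - \frac{1}{4}$)
$s = \frac{393}{145}$ ($s = 3 + \frac{44 - 2}{-68 - 77} = 3 + \frac{42}{-145} = 3 + 42 \left(- \frac{1}{145}\right) = 3 - \frac{42}{145} = \frac{393}{145} \approx 2.7103$)
$Q{\left(A \right)} = -1 - A$
$Q{\left(\frac{4}{3} \right)} + s b{\left(-3,-1 \right)} = \left(-1 - \frac{4}{3}\right) + \frac{393}{145} \left(- \frac{1}{4}\right) = \left(-1 - 4 \cdot \frac{1}{3}\right) - \frac{393}{580} = \left(-1 - \frac{4}{3}\right) - \frac{393}{580} = - \frac{7}{3} - \frac{393}{580} = - \frac{5239}{1740}$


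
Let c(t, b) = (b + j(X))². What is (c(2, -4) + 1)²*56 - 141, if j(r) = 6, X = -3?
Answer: 1259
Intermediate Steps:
c(t, b) = (6 + b)² (c(t, b) = (b + 6)² = (6 + b)²)
(c(2, -4) + 1)²*56 - 141 = ((6 - 4)² + 1)²*56 - 141 = (2² + 1)²*56 - 141 = (4 + 1)²*56 - 141 = 5²*56 - 141 = 25*56 - 141 = 1400 - 141 = 1259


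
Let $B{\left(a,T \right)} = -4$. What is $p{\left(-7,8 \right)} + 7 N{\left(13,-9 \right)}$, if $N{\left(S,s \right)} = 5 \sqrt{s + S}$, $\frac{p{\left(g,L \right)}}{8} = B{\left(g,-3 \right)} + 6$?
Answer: $86$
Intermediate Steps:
$p{\left(g,L \right)} = 16$ ($p{\left(g,L \right)} = 8 \left(-4 + 6\right) = 8 \cdot 2 = 16$)
$N{\left(S,s \right)} = 5 \sqrt{S + s}$
$p{\left(-7,8 \right)} + 7 N{\left(13,-9 \right)} = 16 + 7 \cdot 5 \sqrt{13 - 9} = 16 + 7 \cdot 5 \sqrt{4} = 16 + 7 \cdot 5 \cdot 2 = 16 + 7 \cdot 10 = 16 + 70 = 86$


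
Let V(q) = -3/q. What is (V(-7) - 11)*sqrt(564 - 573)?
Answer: -222*I/7 ≈ -31.714*I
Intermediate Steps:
(V(-7) - 11)*sqrt(564 - 573) = (-3/(-7) - 11)*sqrt(564 - 573) = (-3*(-1/7) - 11)*sqrt(-9) = (3/7 - 11)*(3*I) = -222*I/7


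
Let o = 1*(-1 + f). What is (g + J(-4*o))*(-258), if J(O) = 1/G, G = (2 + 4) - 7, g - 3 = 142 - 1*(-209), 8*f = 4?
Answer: -91074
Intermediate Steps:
f = 1/2 (f = (1/8)*4 = 1/2 ≈ 0.50000)
o = -1/2 (o = 1*(-1 + 1/2) = 1*(-1/2) = -1/2 ≈ -0.50000)
g = 354 (g = 3 + (142 - 1*(-209)) = 3 + (142 + 209) = 3 + 351 = 354)
G = -1 (G = 6 - 7 = -1)
J(O) = -1 (J(O) = 1/(-1) = -1)
(g + J(-4*o))*(-258) = (354 - 1)*(-258) = 353*(-258) = -91074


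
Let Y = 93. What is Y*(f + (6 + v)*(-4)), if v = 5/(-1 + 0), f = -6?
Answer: -930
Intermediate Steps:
v = -5 (v = 5/(-1) = 5*(-1) = -5)
Y*(f + (6 + v)*(-4)) = 93*(-6 + (6 - 5)*(-4)) = 93*(-6 + 1*(-4)) = 93*(-6 - 4) = 93*(-10) = -930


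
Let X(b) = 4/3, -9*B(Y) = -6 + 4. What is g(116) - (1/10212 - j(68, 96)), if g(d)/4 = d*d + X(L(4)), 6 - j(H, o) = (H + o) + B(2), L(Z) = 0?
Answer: 1644268157/30636 ≈ 53671.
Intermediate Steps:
B(Y) = 2/9 (B(Y) = -(-6 + 4)/9 = -⅑*(-2) = 2/9)
X(b) = 4/3 (X(b) = 4*(⅓) = 4/3)
j(H, o) = 52/9 - H - o (j(H, o) = 6 - ((H + o) + 2/9) = 6 - (2/9 + H + o) = 6 + (-2/9 - H - o) = 52/9 - H - o)
g(d) = 16/3 + 4*d² (g(d) = 4*(d*d + 4/3) = 4*(d² + 4/3) = 4*(4/3 + d²) = 16/3 + 4*d²)
g(116) - (1/10212 - j(68, 96)) = (16/3 + 4*116²) - (1/10212 - (52/9 - 1*68 - 1*96)) = (16/3 + 4*13456) - (1/10212 - (52/9 - 68 - 96)) = (16/3 + 53824) - (1/10212 - 1*(-1424/9)) = 161488/3 - (1/10212 + 1424/9) = 161488/3 - 1*4847299/30636 = 161488/3 - 4847299/30636 = 1644268157/30636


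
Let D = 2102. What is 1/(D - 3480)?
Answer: -1/1378 ≈ -0.00072569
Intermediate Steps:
1/(D - 3480) = 1/(2102 - 3480) = 1/(-1378) = -1/1378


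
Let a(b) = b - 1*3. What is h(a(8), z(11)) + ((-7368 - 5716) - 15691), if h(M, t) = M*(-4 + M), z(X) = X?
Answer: -28770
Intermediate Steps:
a(b) = -3 + b (a(b) = b - 3 = -3 + b)
h(a(8), z(11)) + ((-7368 - 5716) - 15691) = (-3 + 8)*(-4 + (-3 + 8)) + ((-7368 - 5716) - 15691) = 5*(-4 + 5) + (-13084 - 15691) = 5*1 - 28775 = 5 - 28775 = -28770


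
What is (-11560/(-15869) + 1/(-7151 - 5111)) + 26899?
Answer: 5234301885373/194585678 ≈ 26900.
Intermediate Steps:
(-11560/(-15869) + 1/(-7151 - 5111)) + 26899 = (-11560*(-1/15869) + 1/(-12262)) + 26899 = (11560/15869 - 1/12262) + 26899 = 141732851/194585678 + 26899 = 5234301885373/194585678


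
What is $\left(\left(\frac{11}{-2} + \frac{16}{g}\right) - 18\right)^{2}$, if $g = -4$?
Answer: $\frac{3025}{4} \approx 756.25$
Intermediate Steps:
$\left(\left(\frac{11}{-2} + \frac{16}{g}\right) - 18\right)^{2} = \left(\left(\frac{11}{-2} + \frac{16}{-4}\right) - 18\right)^{2} = \left(\left(11 \left(- \frac{1}{2}\right) + 16 \left(- \frac{1}{4}\right)\right) - 18\right)^{2} = \left(\left(- \frac{11}{2} - 4\right) - 18\right)^{2} = \left(- \frac{19}{2} - 18\right)^{2} = \left(- \frac{55}{2}\right)^{2} = \frac{3025}{4}$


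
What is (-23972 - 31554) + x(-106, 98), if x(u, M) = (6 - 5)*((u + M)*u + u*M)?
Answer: -65066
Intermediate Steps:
x(u, M) = M*u + u*(M + u) (x(u, M) = 1*((M + u)*u + M*u) = 1*(u*(M + u) + M*u) = 1*(M*u + u*(M + u)) = M*u + u*(M + u))
(-23972 - 31554) + x(-106, 98) = (-23972 - 31554) - 106*(-106 + 2*98) = -55526 - 106*(-106 + 196) = -55526 - 106*90 = -55526 - 9540 = -65066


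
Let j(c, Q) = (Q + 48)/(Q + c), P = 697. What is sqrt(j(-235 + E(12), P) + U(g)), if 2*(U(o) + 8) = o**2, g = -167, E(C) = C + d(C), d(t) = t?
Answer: sqrt(10160826)/27 ≈ 118.06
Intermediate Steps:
E(C) = 2*C (E(C) = C + C = 2*C)
j(c, Q) = (48 + Q)/(Q + c)
U(o) = -8 + o**2/2
sqrt(j(-235 + E(12), P) + U(g)) = sqrt((48 + 697)/(697 + (-235 + 2*12)) + (-8 + (1/2)*(-167)**2)) = sqrt(745/(697 + (-235 + 24)) + (-8 + (1/2)*27889)) = sqrt(745/(697 - 211) + (-8 + 27889/2)) = sqrt(745/486 + 27873/2) = sqrt(3386942/243) = sqrt(10160826)/27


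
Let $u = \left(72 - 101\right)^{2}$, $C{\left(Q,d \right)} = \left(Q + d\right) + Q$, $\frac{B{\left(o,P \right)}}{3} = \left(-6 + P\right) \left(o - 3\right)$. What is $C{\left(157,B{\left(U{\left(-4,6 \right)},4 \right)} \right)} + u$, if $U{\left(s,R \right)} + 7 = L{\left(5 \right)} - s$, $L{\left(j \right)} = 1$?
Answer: $1185$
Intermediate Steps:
$U{\left(s,R \right)} = -6 - s$ ($U{\left(s,R \right)} = -7 - \left(-1 + s\right) = -6 - s$)
$B{\left(o,P \right)} = 3 \left(-6 + P\right) \left(-3 + o\right)$ ($B{\left(o,P \right)} = 3 \left(-6 + P\right) \left(o - 3\right) = 3 \left(-6 + P\right) \left(-3 + o\right)$)
$C{\left(Q,d \right)} = d + 2 Q$
$u = 841$ ($u = \left(-29\right)^{2} = 841$)
$C{\left(157,B{\left(U{\left(-4,6 \right)},4 \right)} \right)} + u = \left(\left(54 - 18 \left(-6 - -4\right) - 36 + 3 \cdot 4 \left(-6 - -4\right)\right) + 2 \cdot 157\right) + 841 = \left(\left(54 - 18 \left(-6 + 4\right) - 36 + 3 \cdot 4 \left(-6 + 4\right)\right) + 314\right) + 841 = \left(\left(54 - -36 - 36 + 3 \cdot 4 \left(-2\right)\right) + 314\right) + 841 = \left(\left(54 + 36 - 36 - 24\right) + 314\right) + 841 = \left(30 + 314\right) + 841 = 344 + 841 = 1185$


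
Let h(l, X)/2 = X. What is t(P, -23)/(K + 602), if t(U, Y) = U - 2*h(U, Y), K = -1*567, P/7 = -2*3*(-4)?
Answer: 52/7 ≈ 7.4286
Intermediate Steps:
h(l, X) = 2*X
P = 168 (P = 7*(-2*3*(-4)) = 7*(-6*(-4)) = 7*24 = 168)
K = -567
t(U, Y) = U - 4*Y
t(P, -23)/(K + 602) = (168 - 4*(-23))/(-567 + 602) = (168 + 92)/35 = (1/35)*260 = 52/7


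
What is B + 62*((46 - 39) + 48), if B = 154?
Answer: 3564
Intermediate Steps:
B + 62*((46 - 39) + 48) = 154 + 62*((46 - 39) + 48) = 154 + 62*(7 + 48) = 154 + 62*55 = 154 + 3410 = 3564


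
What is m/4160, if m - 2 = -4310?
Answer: -1077/1040 ≈ -1.0356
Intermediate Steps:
m = -4308 (m = 2 - 4310 = -4308)
m/4160 = -4308/4160 = -4308*1/4160 = -1077/1040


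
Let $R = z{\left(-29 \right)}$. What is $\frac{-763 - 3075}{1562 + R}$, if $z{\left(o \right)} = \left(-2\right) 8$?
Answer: $- \frac{1919}{773} \approx -2.4825$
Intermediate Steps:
$z{\left(o \right)} = -16$
$R = -16$
$\frac{-763 - 3075}{1562 + R} = \frac{-763 - 3075}{1562 - 16} = - \frac{3838}{1546} = \left(-3838\right) \frac{1}{1546} = - \frac{1919}{773}$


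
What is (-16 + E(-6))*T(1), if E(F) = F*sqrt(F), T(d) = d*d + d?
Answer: -32 - 12*I*sqrt(6) ≈ -32.0 - 29.394*I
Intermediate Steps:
T(d) = d + d**2 (T(d) = d**2 + d = d + d**2)
E(F) = F**(3/2)
(-16 + E(-6))*T(1) = (-16 + (-6)**(3/2))*(1*(1 + 1)) = (-16 - 6*I*sqrt(6))*(1*2) = (-16 - 6*I*sqrt(6))*2 = -32 - 12*I*sqrt(6)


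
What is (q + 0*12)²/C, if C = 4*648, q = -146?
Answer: 5329/648 ≈ 8.2238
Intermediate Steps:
C = 2592
(q + 0*12)²/C = (-146 + 0*12)²/2592 = (-146 + 0)²*(1/2592) = (-146)²*(1/2592) = 21316*(1/2592) = 5329/648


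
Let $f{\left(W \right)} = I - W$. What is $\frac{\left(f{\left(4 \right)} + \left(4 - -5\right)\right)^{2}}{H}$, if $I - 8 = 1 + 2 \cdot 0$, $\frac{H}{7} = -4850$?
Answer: $- \frac{14}{2425} \approx -0.0057732$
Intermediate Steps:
$H = -33950$ ($H = 7 \left(-4850\right) = -33950$)
$I = 9$ ($I = 8 + \left(1 + 2 \cdot 0\right) = 8 + \left(1 + 0\right) = 8 + 1 = 9$)
$f{\left(W \right)} = 9 - W$
$\frac{\left(f{\left(4 \right)} + \left(4 - -5\right)\right)^{2}}{H} = \frac{\left(\left(9 - 4\right) + \left(4 - -5\right)\right)^{2}}{-33950} = \left(\left(9 - 4\right) + \left(4 + 5\right)\right)^{2} \left(- \frac{1}{33950}\right) = \left(5 + 9\right)^{2} \left(- \frac{1}{33950}\right) = 14^{2} \left(- \frac{1}{33950}\right) = 196 \left(- \frac{1}{33950}\right) = - \frac{14}{2425}$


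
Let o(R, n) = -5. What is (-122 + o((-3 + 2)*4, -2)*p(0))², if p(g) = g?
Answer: 14884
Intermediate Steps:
(-122 + o((-3 + 2)*4, -2)*p(0))² = (-122 - 5*0)² = (-122 + 0)² = (-122)² = 14884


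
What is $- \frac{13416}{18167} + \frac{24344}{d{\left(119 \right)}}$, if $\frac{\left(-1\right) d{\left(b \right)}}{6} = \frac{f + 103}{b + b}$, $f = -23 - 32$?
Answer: $- \frac{6578821027}{327006} \approx -20118.0$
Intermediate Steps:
$f = -55$
$d{\left(b \right)} = - \frac{144}{b}$ ($d{\left(b \right)} = - 6 \frac{-55 + 103}{b + b} = - 6 \frac{48}{2 b} = - 6 \cdot 48 \frac{1}{2 b} = - 6 \frac{24}{b} = - \frac{144}{b}$)
$- \frac{13416}{18167} + \frac{24344}{d{\left(119 \right)}} = - \frac{13416}{18167} + \frac{24344}{\left(-144\right) \frac{1}{119}} = \left(-13416\right) \frac{1}{18167} + \frac{24344}{\left(-144\right) \frac{1}{119}} = - \frac{13416}{18167} + \frac{24344}{- \frac{144}{119}} = - \frac{13416}{18167} + 24344 \left(- \frac{119}{144}\right) = - \frac{13416}{18167} - \frac{362117}{18} = - \frac{6578821027}{327006}$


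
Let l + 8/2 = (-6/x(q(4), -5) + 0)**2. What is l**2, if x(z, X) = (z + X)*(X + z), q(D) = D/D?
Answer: 61009/4096 ≈ 14.895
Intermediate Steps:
q(D) = 1
x(z, X) = (X + z)**2 (x(z, X) = (X + z)*(X + z) = (X + z)**2)
l = -247/64 (l = -4 + (-6/(-5 + 1)**2 + 0)**2 = -4 + (-6/((-4)**2) + 0)**2 = -4 + (-6/16 + 0)**2 = -4 + (-6*1/16 + 0)**2 = -4 + (-3/8 + 0)**2 = -4 + (-3/8)**2 = -4 + 9/64 = -247/64 ≈ -3.8594)
l**2 = (-247/64)**2 = 61009/4096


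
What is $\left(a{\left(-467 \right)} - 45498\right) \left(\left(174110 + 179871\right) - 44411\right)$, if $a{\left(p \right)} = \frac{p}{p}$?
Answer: $-14084506290$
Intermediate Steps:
$a{\left(p \right)} = 1$
$\left(a{\left(-467 \right)} - 45498\right) \left(\left(174110 + 179871\right) - 44411\right) = \left(1 - 45498\right) \left(\left(174110 + 179871\right) - 44411\right) = - 45497 \left(353981 - 44411\right) = \left(-45497\right) 309570 = -14084506290$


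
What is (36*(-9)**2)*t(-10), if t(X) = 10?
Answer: 29160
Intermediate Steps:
(36*(-9)**2)*t(-10) = (36*(-9)**2)*10 = (36*81)*10 = 2916*10 = 29160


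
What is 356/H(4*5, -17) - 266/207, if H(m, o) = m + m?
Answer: 15763/2070 ≈ 7.6150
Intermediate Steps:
H(m, o) = 2*m
356/H(4*5, -17) - 266/207 = 356/((2*(4*5))) - 266/207 = 356/((2*20)) - 266*1/207 = 356/40 - 266/207 = 356*(1/40) - 266/207 = 89/10 - 266/207 = 15763/2070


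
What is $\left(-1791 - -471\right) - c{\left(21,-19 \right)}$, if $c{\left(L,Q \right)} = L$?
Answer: $-1341$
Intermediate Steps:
$\left(-1791 - -471\right) - c{\left(21,-19 \right)} = \left(-1791 - -471\right) - 21 = \left(-1791 + 471\right) - 21 = -1320 - 21 = -1341$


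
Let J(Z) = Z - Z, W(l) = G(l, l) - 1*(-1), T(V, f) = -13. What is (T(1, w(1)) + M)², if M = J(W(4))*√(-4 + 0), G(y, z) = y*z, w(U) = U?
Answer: 169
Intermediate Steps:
W(l) = 1 + l² (W(l) = l*l - 1*(-1) = l² + 1 = 1 + l²)
J(Z) = 0
M = 0 (M = 0*√(-4 + 0) = 0*√(-4) = 0*(2*I) = 0)
(T(1, w(1)) + M)² = (-13 + 0)² = (-13)² = 169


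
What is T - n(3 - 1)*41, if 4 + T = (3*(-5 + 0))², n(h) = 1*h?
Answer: 139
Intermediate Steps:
n(h) = h
T = 221 (T = -4 + (3*(-5 + 0))² = -4 + (3*(-5))² = -4 + (-15)² = -4 + 225 = 221)
T - n(3 - 1)*41 = 221 - (3 - 1)*41 = 221 - 2*41 = 221 - 1*82 = 221 - 82 = 139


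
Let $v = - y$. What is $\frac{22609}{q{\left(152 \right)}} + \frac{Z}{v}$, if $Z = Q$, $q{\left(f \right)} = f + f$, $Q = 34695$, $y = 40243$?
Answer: $\frac{899306707}{12233872} \approx 73.51$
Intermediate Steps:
$q{\left(f \right)} = 2 f$
$Z = 34695$
$v = -40243$ ($v = \left(-1\right) 40243 = -40243$)
$\frac{22609}{q{\left(152 \right)}} + \frac{Z}{v} = \frac{22609}{2 \cdot 152} + \frac{34695}{-40243} = \frac{22609}{304} + 34695 \left(- \frac{1}{40243}\right) = 22609 \cdot \frac{1}{304} - \frac{34695}{40243} = \frac{22609}{304} - \frac{34695}{40243} = \frac{899306707}{12233872}$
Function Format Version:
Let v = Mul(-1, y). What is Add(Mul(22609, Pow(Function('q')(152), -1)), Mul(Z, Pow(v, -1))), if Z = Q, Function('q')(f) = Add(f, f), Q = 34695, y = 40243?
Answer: Rational(899306707, 12233872) ≈ 73.510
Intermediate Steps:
Function('q')(f) = Mul(2, f)
Z = 34695
v = -40243 (v = Mul(-1, 40243) = -40243)
Add(Mul(22609, Pow(Function('q')(152), -1)), Mul(Z, Pow(v, -1))) = Add(Mul(22609, Pow(Mul(2, 152), -1)), Mul(34695, Pow(-40243, -1))) = Add(Mul(22609, Pow(304, -1)), Mul(34695, Rational(-1, 40243))) = Add(Mul(22609, Rational(1, 304)), Rational(-34695, 40243)) = Add(Rational(22609, 304), Rational(-34695, 40243)) = Rational(899306707, 12233872)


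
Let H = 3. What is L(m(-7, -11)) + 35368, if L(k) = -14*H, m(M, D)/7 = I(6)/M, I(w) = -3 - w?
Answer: 35326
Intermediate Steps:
m(M, D) = -63/M (m(M, D) = 7*((-3 - 1*6)/M) = 7*((-3 - 6)/M) = 7*(-9/M) = -63/M)
L(k) = -42 (L(k) = -14*3 = -42)
L(m(-7, -11)) + 35368 = -42 + 35368 = 35326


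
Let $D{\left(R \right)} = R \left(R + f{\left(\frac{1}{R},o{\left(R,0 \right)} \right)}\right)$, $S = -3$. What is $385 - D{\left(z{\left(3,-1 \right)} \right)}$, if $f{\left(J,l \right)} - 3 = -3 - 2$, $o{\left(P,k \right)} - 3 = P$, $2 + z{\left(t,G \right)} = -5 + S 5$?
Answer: $-143$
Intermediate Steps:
$z{\left(t,G \right)} = -22$ ($z{\left(t,G \right)} = -2 - 20 = -22$)
$o{\left(P,k \right)} = 3 + P$
$f{\left(J,l \right)} = -2$ ($f{\left(J,l \right)} = 3 - 5 = -2$)
$D{\left(R \right)} = R \left(-2 + R\right)$ ($D{\left(R \right)} = R \left(R - 2\right) = R \left(-2 + R\right)$)
$385 - D{\left(z{\left(3,-1 \right)} \right)} = 385 - - 22 \left(-2 - 22\right) = 385 - \left(-22\right) \left(-24\right) = 385 - 528 = -143$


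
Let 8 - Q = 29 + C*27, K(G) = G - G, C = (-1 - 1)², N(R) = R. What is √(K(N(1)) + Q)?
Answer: I*√129 ≈ 11.358*I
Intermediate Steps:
C = 4 (C = (-2)² = 4)
K(G) = 0
Q = -129 (Q = 8 - (29 + 4*27) = 8 - (29 + 108) = 8 - 1*137 = 8 - 137 = -129)
√(K(N(1)) + Q) = √(0 - 129) = √(-129) = I*√129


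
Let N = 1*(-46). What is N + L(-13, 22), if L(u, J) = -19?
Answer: -65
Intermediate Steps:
N = -46
N + L(-13, 22) = -46 - 19 = -65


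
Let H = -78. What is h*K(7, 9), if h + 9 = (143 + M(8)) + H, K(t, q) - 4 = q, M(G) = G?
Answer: 832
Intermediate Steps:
K(t, q) = 4 + q
h = 64 (h = -9 + ((143 + 8) - 78) = -9 + (151 - 78) = -9 + 73 = 64)
h*K(7, 9) = 64*(4 + 9) = 64*13 = 832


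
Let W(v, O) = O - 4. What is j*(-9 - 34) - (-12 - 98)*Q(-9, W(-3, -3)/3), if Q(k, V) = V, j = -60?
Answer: 6970/3 ≈ 2323.3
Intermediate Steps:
W(v, O) = -4 + O
j*(-9 - 34) - (-12 - 98)*Q(-9, W(-3, -3)/3) = -60*(-9 - 34) - (-12 - 98)*(-4 - 3)/3 = -60*(-43) - (-110)*(⅓)*(-7) = 2580 - (-110)*(-7)/3 = 2580 - 1*770/3 = 2580 - 770/3 = 6970/3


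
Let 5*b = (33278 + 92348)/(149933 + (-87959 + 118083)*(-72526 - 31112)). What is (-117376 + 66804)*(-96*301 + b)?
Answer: 22810177630395136312/15609205895 ≈ 1.4613e+9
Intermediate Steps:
b = -125626/15609205895 (b = ((33278 + 92348)/(149933 + (-87959 + 118083)*(-72526 - 31112)))/5 = (125626/(149933 + 30124*(-103638)))/5 = (125626/(149933 - 3121991112))/5 = (125626/(-3121841179))/5 = (125626*(-1/3121841179))/5 = (1/5)*(-125626/3121841179) = -125626/15609205895 ≈ -8.0482e-6)
(-117376 + 66804)*(-96*301 + b) = (-117376 + 66804)*(-96*301 - 125626/15609205895) = -50572*(-28896 - 125626/15609205895) = -50572*(-451043613667546/15609205895) = 22810177630395136312/15609205895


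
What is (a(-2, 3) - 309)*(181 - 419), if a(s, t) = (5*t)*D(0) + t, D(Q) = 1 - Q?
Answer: 69258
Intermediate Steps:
a(s, t) = 6*t (a(s, t) = (5*t)*(1 - 1*0) + t = (5*t)*(1 + 0) + t = (5*t)*1 + t = 5*t + t = 6*t)
(a(-2, 3) - 309)*(181 - 419) = (6*3 - 309)*(181 - 419) = (18 - 309)*(-238) = -291*(-238) = 69258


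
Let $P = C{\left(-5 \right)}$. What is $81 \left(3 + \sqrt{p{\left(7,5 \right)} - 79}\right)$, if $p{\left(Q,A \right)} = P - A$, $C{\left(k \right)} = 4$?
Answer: $243 + 324 i \sqrt{5} \approx 243.0 + 724.49 i$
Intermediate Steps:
$P = 4$
$p{\left(Q,A \right)} = 4 - A$
$81 \left(3 + \sqrt{p{\left(7,5 \right)} - 79}\right) = 81 \left(3 + \sqrt{\left(4 - 5\right) - 79}\right) = 81 \left(3 + \sqrt{-1 - 79}\right) = 81 \left(3 + \sqrt{-80}\right) = 81 \left(3 + 4 i \sqrt{5}\right) = 243 + 324 i \sqrt{5}$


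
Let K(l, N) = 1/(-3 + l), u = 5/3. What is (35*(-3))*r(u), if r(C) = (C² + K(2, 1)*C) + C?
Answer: -875/3 ≈ -291.67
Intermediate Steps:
u = 5/3 (u = 5*(⅓) = 5/3 ≈ 1.6667)
r(C) = C² (r(C) = (C² + C/(-3 + 2)) + C = (C² + C/(-1)) + C = (C² - C) + C = C²)
(35*(-3))*r(u) = (35*(-3))*(5/3)² = -105*25/9 = -875/3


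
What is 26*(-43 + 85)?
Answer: 1092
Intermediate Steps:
26*(-43 + 85) = 26*42 = 1092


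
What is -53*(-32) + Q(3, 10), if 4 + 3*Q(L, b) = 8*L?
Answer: 5108/3 ≈ 1702.7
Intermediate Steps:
Q(L, b) = -4/3 + 8*L/3 (Q(L, b) = -4/3 + (8*L)/3 = -4/3 + 8*L/3)
-53*(-32) + Q(3, 10) = -53*(-32) + (-4/3 + (8/3)*3) = 1696 + (-4/3 + 8) = 1696 + 20/3 = 5108/3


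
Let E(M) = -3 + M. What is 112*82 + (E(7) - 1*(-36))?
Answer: 9224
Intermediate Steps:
112*82 + (E(7) - 1*(-36)) = 112*82 + ((-3 + 7) - 1*(-36)) = 9184 + (4 + 36) = 9184 + 40 = 9224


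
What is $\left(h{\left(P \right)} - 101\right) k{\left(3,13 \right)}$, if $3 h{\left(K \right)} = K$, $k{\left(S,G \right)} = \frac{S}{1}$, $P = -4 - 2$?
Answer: $-309$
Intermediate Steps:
$P = -6$
$k{\left(S,G \right)} = S$ ($k{\left(S,G \right)} = S 1 = S$)
$h{\left(K \right)} = \frac{K}{3}$
$\left(h{\left(P \right)} - 101\right) k{\left(3,13 \right)} = \left(\frac{1}{3} \left(-6\right) - 101\right) 3 = \left(-2 - 101\right) 3 = \left(-103\right) 3 = -309$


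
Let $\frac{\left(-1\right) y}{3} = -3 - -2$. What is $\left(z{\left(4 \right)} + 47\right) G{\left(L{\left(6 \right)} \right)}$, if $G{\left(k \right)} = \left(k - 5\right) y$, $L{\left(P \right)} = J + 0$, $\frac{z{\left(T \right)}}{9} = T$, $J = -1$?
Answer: $-1494$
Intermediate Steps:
$z{\left(T \right)} = 9 T$
$L{\left(P \right)} = -1$ ($L{\left(P \right)} = -1 + 0 = -1$)
$y = 3$ ($y = - 3 \left(-3 - -2\right) = - 3 \left(-3 + 2\right) = \left(-3\right) \left(-1\right) = 3$)
$G{\left(k \right)} = -15 + 3 k$ ($G{\left(k \right)} = \left(k - 5\right) 3 = \left(-5 + k\right) 3 = -15 + 3 k$)
$\left(z{\left(4 \right)} + 47\right) G{\left(L{\left(6 \right)} \right)} = \left(9 \cdot 4 + 47\right) \left(-15 + 3 \left(-1\right)\right) = \left(36 + 47\right) \left(-15 - 3\right) = 83 \left(-18\right) = -1494$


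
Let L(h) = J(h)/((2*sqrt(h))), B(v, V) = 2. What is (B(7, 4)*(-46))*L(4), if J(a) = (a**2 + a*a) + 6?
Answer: -874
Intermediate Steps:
J(a) = 6 + 2*a**2 (J(a) = (a**2 + a**2) + 6 = 2*a**2 + 6 = 6 + 2*a**2)
L(h) = (6 + 2*h**2)/(2*sqrt(h)) (L(h) = (6 + 2*h**2)/((2*sqrt(h))) = (6 + 2*h**2)*(1/(2*sqrt(h))) = (6 + 2*h**2)/(2*sqrt(h)))
(B(7, 4)*(-46))*L(4) = (2*(-46))*((3 + 4**2)/sqrt(4)) = -46*(3 + 16) = -46*19 = -92*19/2 = -874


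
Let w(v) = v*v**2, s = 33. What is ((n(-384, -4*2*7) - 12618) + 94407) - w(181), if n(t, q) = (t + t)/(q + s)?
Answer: -134502128/23 ≈ -5.8479e+6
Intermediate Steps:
w(v) = v**3
n(t, q) = 2*t/(33 + q) (n(t, q) = (t + t)/(q + 33) = (2*t)/(33 + q) = 2*t/(33 + q))
((n(-384, -4*2*7) - 12618) + 94407) - w(181) = ((2*(-384)/(33 - 4*2*7) - 12618) + 94407) - 1*181**3 = ((2*(-384)/(33 - 8*7) - 12618) + 94407) - 1*5929741 = ((2*(-384)/(33 - 56) - 12618) + 94407) - 5929741 = ((2*(-384)/(-23) - 12618) + 94407) - 5929741 = ((2*(-384)*(-1/23) - 12618) + 94407) - 5929741 = ((768/23 - 12618) + 94407) - 5929741 = (-289446/23 + 94407) - 5929741 = 1881915/23 - 5929741 = -134502128/23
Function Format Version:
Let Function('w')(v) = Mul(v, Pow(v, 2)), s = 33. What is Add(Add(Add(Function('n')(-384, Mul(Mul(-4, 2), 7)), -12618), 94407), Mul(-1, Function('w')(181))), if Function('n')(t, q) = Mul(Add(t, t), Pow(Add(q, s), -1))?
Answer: Rational(-134502128, 23) ≈ -5.8479e+6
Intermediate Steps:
Function('w')(v) = Pow(v, 3)
Function('n')(t, q) = Mul(2, t, Pow(Add(33, q), -1)) (Function('n')(t, q) = Mul(Add(t, t), Pow(Add(q, 33), -1)) = Mul(Mul(2, t), Pow(Add(33, q), -1)) = Mul(2, t, Pow(Add(33, q), -1)))
Add(Add(Add(Function('n')(-384, Mul(Mul(-4, 2), 7)), -12618), 94407), Mul(-1, Function('w')(181))) = Add(Add(Add(Mul(2, -384, Pow(Add(33, Mul(Mul(-4, 2), 7)), -1)), -12618), 94407), Mul(-1, Pow(181, 3))) = Add(Add(Add(Mul(2, -384, Pow(Add(33, Mul(-8, 7)), -1)), -12618), 94407), Mul(-1, 5929741)) = Add(Add(Add(Mul(2, -384, Pow(Add(33, -56), -1)), -12618), 94407), -5929741) = Add(Add(Add(Mul(2, -384, Pow(-23, -1)), -12618), 94407), -5929741) = Add(Add(Add(Mul(2, -384, Rational(-1, 23)), -12618), 94407), -5929741) = Add(Add(Add(Rational(768, 23), -12618), 94407), -5929741) = Add(Add(Rational(-289446, 23), 94407), -5929741) = Add(Rational(1881915, 23), -5929741) = Rational(-134502128, 23)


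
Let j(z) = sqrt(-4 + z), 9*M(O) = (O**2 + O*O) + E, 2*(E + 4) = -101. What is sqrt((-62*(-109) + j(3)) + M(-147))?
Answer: sqrt(415942 + 36*I)/6 ≈ 107.49 + 0.0046516*I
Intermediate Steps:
E = -109/2 (E = -4 + (1/2)*(-101) = -4 - 101/2 = -109/2 ≈ -54.500)
M(O) = -109/18 + 2*O**2/9 (M(O) = ((O**2 + O*O) - 109/2)/9 = ((O**2 + O**2) - 109/2)/9 = (2*O**2 - 109/2)/9 = (-109/2 + 2*O**2)/9 = -109/18 + 2*O**2/9)
sqrt((-62*(-109) + j(3)) + M(-147)) = sqrt((-62*(-109) + sqrt(-4 + 3)) + (-109/18 + (2/9)*(-147)**2)) = sqrt((6758 + sqrt(-1)) + (-109/18 + (2/9)*21609)) = sqrt((6758 + I) + (-109/18 + 4802)) = sqrt((6758 + I) + 86327/18) = sqrt(207971/18 + I)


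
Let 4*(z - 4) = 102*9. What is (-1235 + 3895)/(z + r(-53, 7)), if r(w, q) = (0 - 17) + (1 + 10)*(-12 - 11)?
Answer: -5320/73 ≈ -72.877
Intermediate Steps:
z = 467/2 (z = 4 + (102*9)/4 = 4 + (¼)*918 = 4 + 459/2 = 467/2 ≈ 233.50)
r(w, q) = -270 (r(w, q) = -17 + 11*(-23) = -17 - 253 = -270)
(-1235 + 3895)/(z + r(-53, 7)) = (-1235 + 3895)/(467/2 - 270) = 2660/(-73/2) = 2660*(-2/73) = -5320/73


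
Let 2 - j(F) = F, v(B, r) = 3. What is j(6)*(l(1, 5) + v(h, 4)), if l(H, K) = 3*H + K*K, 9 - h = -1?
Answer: -124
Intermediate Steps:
h = 10 (h = 9 - 1*(-1) = 9 + 1 = 10)
j(F) = 2 - F
l(H, K) = K² + 3*H (l(H, K) = 3*H + K² = K² + 3*H)
j(6)*(l(1, 5) + v(h, 4)) = (2 - 1*6)*((5² + 3*1) + 3) = (2 - 6)*((25 + 3) + 3) = -4*(28 + 3) = -4*31 = -124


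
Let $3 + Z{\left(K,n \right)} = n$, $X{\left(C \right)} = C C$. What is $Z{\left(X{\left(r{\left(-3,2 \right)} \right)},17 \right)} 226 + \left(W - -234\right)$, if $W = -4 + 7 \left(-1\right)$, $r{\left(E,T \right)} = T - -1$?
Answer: $3387$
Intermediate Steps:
$r{\left(E,T \right)} = 1 + T$ ($r{\left(E,T \right)} = T + 1 = 1 + T$)
$X{\left(C \right)} = C^{2}$
$W = -11$ ($W = -4 - 7 = -11$)
$Z{\left(K,n \right)} = -3 + n$
$Z{\left(X{\left(r{\left(-3,2 \right)} \right)},17 \right)} 226 + \left(W - -234\right) = \left(-3 + 17\right) 226 - -223 = 14 \cdot 226 + \left(-11 + 234\right) = 3164 + 223 = 3387$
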